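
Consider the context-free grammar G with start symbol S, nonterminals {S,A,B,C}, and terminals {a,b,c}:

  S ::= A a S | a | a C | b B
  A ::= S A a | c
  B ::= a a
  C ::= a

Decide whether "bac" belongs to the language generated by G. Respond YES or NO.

Convert to CNF:
  S -> A X3 | T0 C | T1 B | a
  A -> S X2 | c
  B -> T0 T0
  C -> a
  T0 -> a
  T1 -> b
  X2 -> A T0
  X3 -> T0 S

CYK fill:
  T[0,0] 'b' = {T1}  orig:{}
  T[1,1] 'a' = {C,S,T0}  orig:{C,S}
  T[2,2] 'c' = {A}
  T[0,1] 'ba' = ∅
  T[1,2] 'ac' = ∅
  T[0,2] 'bac' = ∅

S ∉ T[0,2] ⇒ NO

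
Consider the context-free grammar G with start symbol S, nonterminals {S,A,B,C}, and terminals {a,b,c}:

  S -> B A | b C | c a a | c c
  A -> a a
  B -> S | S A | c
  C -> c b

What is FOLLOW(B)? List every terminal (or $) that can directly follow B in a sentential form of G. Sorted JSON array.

FIRST sets, iterate to fixpoint:
[1]
  A via A→a a: +{a}
  B via B→c: +{c}
  C via C→c b: +{c}
  S via S→B A: +{c}
  S via S→b C: +{b}
  FIRST[S]={b,c}  FIRST[A]={a}  FIRST[B]={c}  FIRST[C]={c}
[2]
  B via B→S: +{b}
  FIRST[S]={b,c}  FIRST[A]={a}  FIRST[B]={b,c}  FIRST[C]={c}
[3] (no change)
  FIRST[S]={b,c}  FIRST[A]={a}  FIRST[B]={b,c}  FIRST[C]={c}

FOLLOW sets:
seed FOLLOW(S) with $
round 1:
  B→S A: FOLLOW(S) ⊇ FIRST(A) = {a}; new: +{a}
  S→B A: FOLLOW(B) ⊇ FIRST(A) = {a}; new: +{a}
  S→B A: FOLLOW(A) ⊇ FOLLOW(S) ⊇ {$,a}; new: +{$,a}
  S→b C: FOLLOW(C) ⊇ FOLLOW(S) ⊇ {$,a}; new: +{$,a}
  FOLLOW(S)={$,a}  FOLLOW(A)={$,a}  FOLLOW(B)={a}  FOLLOW(C)={$,a}
round 2: (stable)
  FOLLOW(S)={$,a}  FOLLOW(A)={$,a}  FOLLOW(B)={a}  FOLLOW(C)={$,a}

FOLLOW(B) = ["a"]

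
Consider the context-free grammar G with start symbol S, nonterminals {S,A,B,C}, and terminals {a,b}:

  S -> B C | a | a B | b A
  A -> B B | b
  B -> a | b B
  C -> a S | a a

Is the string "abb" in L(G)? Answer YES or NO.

Convert to CNF:
  S -> B C | T0 A | T1 B | a
  A -> B B | b
  B -> T0 B | a
  C -> T1 S | T1 T1
  T0 -> b
  T1 -> a

Fill CYK table bottom-up:
  [0..0]={B,S,T1}  "a"  orig:{B,S}
  [1..1]={A,T0}  "b"  orig:{A}
  [2..2]={A,T0}  "b"  orig:{A}
  [0..1]=∅  "ab"
  [1..2]={S}  "bb"
  [0..2]={C}  "abb"

S ∉ T[0,2] ⇒ NO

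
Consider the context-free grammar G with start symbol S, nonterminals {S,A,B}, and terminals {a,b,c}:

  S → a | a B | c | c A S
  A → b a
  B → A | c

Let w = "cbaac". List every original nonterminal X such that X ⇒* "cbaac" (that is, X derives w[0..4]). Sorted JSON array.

Convert to CNF:
  S -> T1 B | T2 X3 | a | c
  A -> T0 T1
  B -> T0 T1 | c
  T0 -> b
  T1 -> a
  T2 -> c
  X3 -> A S

CYK table (by increasing span) (cells [i..j] with 0 ≤ i ≤ j ≤ 4 only):
  cell(0,0) c: {B,S,T2}  orig:{B,S}
  cell(1,1) b: {T0}  orig:{}
  cell(2,2) a: {S,T1}  orig:{S}
  cell(3,3) a: {S,T1}  orig:{S}
  cell(4,4) c: {B,S,T2}  orig:{B,S}
  cell(0,1) cb: ∅
  cell(1,2) ba: {A,B}
  cell(2,3) aa: ∅
  cell(3,4) ac: {S}
  cell(0,2) cba: ∅
  cell(1,3) baa: {X3}  orig:{}
  cell(2,4) aac: ∅
  cell(0,3) cbaa: {S}
  cell(1,4) baac: {X3}  orig:{}
  cell(0,4) cbaac: {S}

Original NTs in T[0,4] deriving "cbaac": ["S"]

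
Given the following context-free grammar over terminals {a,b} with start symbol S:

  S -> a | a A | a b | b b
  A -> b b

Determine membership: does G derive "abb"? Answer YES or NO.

CNF form of G:
  S -> T0 T0 | T1 A | T1 T0 | a
  A -> T0 T0
  T0 -> b
  T1 -> a

Fill CYK table bottom-up:
  T[0,0] 'a' = {S,T1}  orig:{S}
  T[1,1] 'b' = {T0}  orig:{}
  T[2,2] 'b' = {T0}  orig:{}
  T[0,1] 'ab' = {S}
  T[1,2] 'bb' = {A,S}
  T[0,2] 'abb' = {S}

S ∈ T[0,2] ⇒ YES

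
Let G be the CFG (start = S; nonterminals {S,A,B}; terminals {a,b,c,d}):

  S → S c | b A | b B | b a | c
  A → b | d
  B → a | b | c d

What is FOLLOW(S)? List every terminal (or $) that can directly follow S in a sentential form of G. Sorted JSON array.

FIRST sets, iterate to fixpoint:
round 1:
  A via A→b: +{b}
  A via A→d: +{d}
  B via B→a: +{a}
  B via B→b: +{b}
  B via B→c d: +{c}
  S via S→b A: +{b}
  S via S→c: +{c}
  FIRST[S]={b,c}  FIRST[A]={b,d}  FIRST[B]={a,b,c}
round 2: (no change)
  FIRST[S]={b,c}  FIRST[A]={b,d}  FIRST[B]={a,b,c}

FOLLOW iteration:
seed FOLLOW(S) with $
[1]
  S→S c: FOLLOW(S) ⊇ FIRST(c) = {c}; new: +{c}
  S→b A: FOLLOW(A) ⊇ FOLLOW(S) ⊇ {$,c}; new: +{$,c}
  S→b B: FOLLOW(B) ⊇ FOLLOW(S) ⊇ {$,c}; new: +{$,c}
  S: {$,c}  A: {$,c}  B: {$,c}
[2] done
  S: {$,c}  A: {$,c}  B: {$,c}

FOLLOW(S) = ["$", "c"]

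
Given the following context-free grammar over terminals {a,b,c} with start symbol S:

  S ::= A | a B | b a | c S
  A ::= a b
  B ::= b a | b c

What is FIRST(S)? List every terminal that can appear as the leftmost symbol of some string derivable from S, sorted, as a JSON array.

Compute FIRST by fixpoint:
pass 1:
  A via A→a b: +{a}
  B via B→b a: +{b}
  S via S→A: +{a}
  S via S→b a: +{b}
  S via S→c S: +{c}
  S: {a,b,c}  A: {a}  B: {b}
pass 2: (stable)
  S: {a,b,c}  A: {a}  B: {b}

FIRST(S) = ["a", "b", "c"]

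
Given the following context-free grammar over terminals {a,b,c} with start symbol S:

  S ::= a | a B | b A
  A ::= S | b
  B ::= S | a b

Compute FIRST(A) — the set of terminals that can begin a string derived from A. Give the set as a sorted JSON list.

Compute FIRST by fixpoint:
iter 1:
  A via A→b: +{b}
  B via B→a b: +{a}
  S via S→a: +{a}
  S via S→b A: +{b}
  FIRST[S]={a,b}  FIRST[A]={b}  FIRST[B]={a}
iter 2:
  A via A→S: +{a}
  B via B→S: +{b}
  FIRST[S]={a,b}  FIRST[A]={a,b}  FIRST[B]={a,b}
iter 3: (no change)
  FIRST[S]={a,b}  FIRST[A]={a,b}  FIRST[B]={a,b}

FIRST(A) = ["a", "b"]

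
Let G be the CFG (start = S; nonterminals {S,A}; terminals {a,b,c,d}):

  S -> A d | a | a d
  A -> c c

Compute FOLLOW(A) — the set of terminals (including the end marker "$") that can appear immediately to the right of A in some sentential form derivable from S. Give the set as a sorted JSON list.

Compute FIRST by fixpoint:
[1]
  A via A→c c: +{c}
  S via S→A d: +{c}
  S via S→a: +{a}
  S: {a,c}  A: {c}
[2] (stable)
  S: {a,c}  A: {c}

Compute FOLLOW by fixpoint:
seed FOLLOW(S) with $
pass 1:
  S→A d: FOLLOW(A) ⊇ FIRST(d) = {d}; new: +{d}
  S: {$}  A: {d}
pass 2: (stable)
  S: {$}  A: {d}

FOLLOW(A) = ["d"]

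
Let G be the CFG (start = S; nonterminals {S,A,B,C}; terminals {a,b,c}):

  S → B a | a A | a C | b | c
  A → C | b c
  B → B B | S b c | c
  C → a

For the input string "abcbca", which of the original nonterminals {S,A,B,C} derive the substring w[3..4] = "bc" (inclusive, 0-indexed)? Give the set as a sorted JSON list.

CNF form of G:
  S -> B T2 | T2 A | T2 C | b | c
  A -> T0 T1 | a
  B -> B B | S X3 | c
  C -> a
  T0 -> b
  T1 -> c
  T2 -> a
  X3 -> T0 T1

CYK fill (cells [i..j] with 3 ≤ i ≤ j ≤ 4 only):
  T[3,3] 'b' = {S,T0}  orig:{S}
  T[4,4] 'c' = {B,S,T1}  orig:{B,S}
  T[3,4] 'bc' = {A,X3}  orig:{A}

Original NTs in T[3,4] deriving "bc": ["A"]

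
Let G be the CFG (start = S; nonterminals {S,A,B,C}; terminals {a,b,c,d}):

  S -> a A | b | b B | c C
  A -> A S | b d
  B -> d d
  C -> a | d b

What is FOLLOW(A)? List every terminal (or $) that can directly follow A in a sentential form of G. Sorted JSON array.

FIRST iteration:
round 1:
  A via A→b d: +{b}
  B via B→d d: +{d}
  C via C→a: +{a}
  C via C→d b: +{d}
  S via S→a A: +{a}
  S via S→b: +{b}
  S via S→c C: +{c}
  FIRST[S]={a,b,c}  FIRST[A]={b}  FIRST[B]={d}  FIRST[C]={a,d}
round 2: (no change)
  FIRST[S]={a,b,c}  FIRST[A]={b}  FIRST[B]={d}  FIRST[C]={a,d}

FOLLOW sets:
FOLLOW(S) := {$}
pass 1:
  A→A S: FOLLOW(A) ⊇ FIRST(S) = {a,b,c}; new: +{a,b,c}
  A→A S: FOLLOW(S) ⊇ FOLLOW(A) ⊇ {a,b,c}; new: +{a,b,c}
  S→a A: FOLLOW(A) ⊇ FOLLOW(S) ⊇ {$,a,b,c}; new: +{$}
  S→b B: FOLLOW(B) ⊇ FOLLOW(S) ⊇ {$,a,b,c}; new: +{$,a,b,c}
  S→c C: FOLLOW(C) ⊇ FOLLOW(S) ⊇ {$,a,b,c}; new: +{$,a,b,c}
  S: {$,a,b,c}  A: {$,a,b,c}  B: {$,a,b,c}  C: {$,a,b,c}
pass 2: (stable)
  S: {$,a,b,c}  A: {$,a,b,c}  B: {$,a,b,c}  C: {$,a,b,c}

FOLLOW(A) = ["$", "a", "b", "c"]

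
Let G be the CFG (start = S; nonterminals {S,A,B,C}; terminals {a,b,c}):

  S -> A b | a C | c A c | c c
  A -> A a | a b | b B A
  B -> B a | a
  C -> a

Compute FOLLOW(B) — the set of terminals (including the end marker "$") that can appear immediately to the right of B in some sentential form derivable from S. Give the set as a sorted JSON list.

FIRST sets, iterate to fixpoint:
iter 1:
  A via A→a b: +{a}
  A via A→b B A: +{b}
  B via B→a: +{a}
  C via C→a: +{a}
  S via S→A b: +{a,b}
  S via S→c A c: +{c}
  S: {a,b,c}  A: {a,b}  B: {a}  C: {a}
iter 2: — fixpoint
  S: {a,b,c}  A: {a,b}  B: {a}  C: {a}

FOLLOW sets:
FOLLOW(S) := {$}
round 1:
  A→A a: FOLLOW(A) ⊇ FIRST(a) = {a}; new: +{a}
  A→b B A: FOLLOW(B) ⊇ FIRST(A) = {a,b}; new: +{a,b}
  S→A b: FOLLOW(A) ⊇ FIRST(b) = {b}; new: +{b}
  S→a C: FOLLOW(C) ⊇ FOLLOW(S) ⊇ {$}; new: +{$}
  S→c A c: FOLLOW(A) ⊇ FIRST(c) = {c}; new: +{c}
  FOLLOW(S)={$}  FOLLOW(A)={a,b,c}  FOLLOW(B)={a,b}  FOLLOW(C)={$}
round 2: — fixpoint
  FOLLOW(S)={$}  FOLLOW(A)={a,b,c}  FOLLOW(B)={a,b}  FOLLOW(C)={$}

FOLLOW(B) = ["a", "b"]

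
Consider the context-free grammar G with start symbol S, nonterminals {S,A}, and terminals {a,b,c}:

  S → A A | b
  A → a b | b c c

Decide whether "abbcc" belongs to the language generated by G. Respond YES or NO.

Convert to CNF:
  S -> A A | b
  A -> T0 T1 | T1 X3
  T0 -> a
  T1 -> b
  T2 -> c
  X3 -> T2 T2

CYK fill:
  [0..0]={T0}  "a"  orig:{}
  [1..1]={S,T1}  "b"  orig:{S}
  [2..2]={S,T1}  "b"  orig:{S}
  [3..3]={T2}  "c"  orig:{}
  [4..4]={T2}  "c"  orig:{}
  [0..1]={A}  "ab"
  [1..2]=∅  "bb"
  [2..3]=∅  "bc"
  [3..4]={X3}  "cc"  orig:{}
  [0..2]=∅  "abb"
  [1..3]=∅  "bbc"
  [2..4]={A}  "bcc"
  [0..3]=∅  "abbc"
  [1..4]=∅  "bbcc"
  [0..4]={S}  "abbcc"

S ∈ T[0,4] ⇒ YES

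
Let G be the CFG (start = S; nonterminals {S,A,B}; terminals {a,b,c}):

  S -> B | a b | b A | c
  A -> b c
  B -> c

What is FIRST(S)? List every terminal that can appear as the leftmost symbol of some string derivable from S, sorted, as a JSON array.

Compute FIRST by fixpoint:
pass 1:
  A via A→b c: +{b}
  B via B→c: +{c}
  S via S→B: +{c}
  S via S→a b: +{a}
  S via S→b A: +{b}
  S: {a,b,c}  A: {b}  B: {c}
pass 2: done
  S: {a,b,c}  A: {b}  B: {c}

FIRST(S) = ["a", "b", "c"]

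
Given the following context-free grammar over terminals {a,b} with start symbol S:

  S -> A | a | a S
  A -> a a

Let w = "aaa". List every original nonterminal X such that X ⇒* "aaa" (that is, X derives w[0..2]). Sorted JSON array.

Convert to CNF:
  S -> T0 S | T0 T0 | a
  A -> T0 T0
  T0 -> a

Fill CYK table bottom-up (cells [i..j] with 0 ≤ i ≤ j ≤ 2 only):
  cell(0,0) a: {S,T0}  orig:{S}
  cell(1,1) a: {S,T0}  orig:{S}
  cell(2,2) a: {S,T0}  orig:{S}
  cell(0,1) aa: {A,S}
  cell(1,2) aa: {A,S}
  cell(0,2) aaa: {S}

Original NTs in T[0,2] deriving "aaa": ["S"]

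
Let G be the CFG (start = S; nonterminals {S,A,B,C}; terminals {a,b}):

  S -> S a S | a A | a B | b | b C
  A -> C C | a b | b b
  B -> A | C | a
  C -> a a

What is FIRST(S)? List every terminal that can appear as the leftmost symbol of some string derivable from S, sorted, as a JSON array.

FIRST sets, iterate to fixpoint:
iter 1:
  A via A→a b: +{a}
  A via A→b b: +{b}
  B via B→A: +{a,b}
  C via C→a a: +{a}
  S via S→a A: +{a}
  S via S→b: +{b}
  FIRST(S)={a,b}  FIRST(A)={a,b}  FIRST(B)={a,b}  FIRST(C)={a}
iter 2: (stable)
  FIRST(S)={a,b}  FIRST(A)={a,b}  FIRST(B)={a,b}  FIRST(C)={a}

FIRST(S) = ["a", "b"]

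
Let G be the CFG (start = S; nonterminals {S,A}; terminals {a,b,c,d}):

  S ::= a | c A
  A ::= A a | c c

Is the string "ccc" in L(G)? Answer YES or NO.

CNF form of G:
  S -> T1 A | a
  A -> A T0 | T1 T1
  T0 -> a
  T1 -> c

Fill CYK table bottom-up:
  T[0,0] 'c' = {T1}  orig:{}
  T[1,1] 'c' = {T1}  orig:{}
  T[2,2] 'c' = {T1}  orig:{}
  T[0,1] 'cc' = {A}
  T[1,2] 'cc' = {A}
  T[0,2] 'ccc' = {S}

S ∈ T[0,2] ⇒ YES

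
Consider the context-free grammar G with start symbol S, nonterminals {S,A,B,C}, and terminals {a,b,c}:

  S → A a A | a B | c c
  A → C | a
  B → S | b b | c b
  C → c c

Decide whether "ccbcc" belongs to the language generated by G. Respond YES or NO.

Convert to CNF:
  S -> A X4 | T0 T0 | T1 B
  A -> T0 T0 | a
  B -> A X3 | T0 T0 | T0 T2 | T1 B | T2 T2
  C -> T0 T0
  T0 -> c
  T1 -> a
  T2 -> b
  X3 -> T1 A
  X4 -> T1 A

CYK table (by increasing span):
  T[0,0] 'c' = {T0}  orig:{}
  T[1,1] 'c' = {T0}  orig:{}
  T[2,2] 'b' = {T2}  orig:{}
  T[3,3] 'c' = {T0}  orig:{}
  T[4,4] 'c' = {T0}  orig:{}
  T[0,1] 'cc' = {A,B,C,S}
  T[1,2] 'cb' = {B}
  T[2,3] 'bc' = ∅
  T[3,4] 'cc' = {A,B,C,S}
  T[0,2] 'ccb' = ∅
  T[1,3] 'cbc' = ∅
  T[2,4] 'bcc' = ∅
  T[0,3] 'ccbc' = ∅
  T[1,4] 'cbcc' = ∅
  T[0,4] 'ccbcc' = ∅

S ∉ T[0,4] ⇒ NO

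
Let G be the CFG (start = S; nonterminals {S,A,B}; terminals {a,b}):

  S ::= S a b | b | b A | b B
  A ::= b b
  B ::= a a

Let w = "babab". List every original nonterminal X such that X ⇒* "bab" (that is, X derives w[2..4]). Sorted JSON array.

CNF form of G:
  S -> S X2 | T0 A | T0 B | b
  A -> T0 T0
  B -> T1 T1
  T0 -> b
  T1 -> a
  X2 -> T1 T0

CYK table (by increasing span), restricted to cells inside w[2..4]:
  cell(2,2) b: {S,T0}  orig:{S}
  cell(3,3) a: {T1}  orig:{}
  cell(4,4) b: {S,T0}  orig:{S}
  cell(2,3) ba: ∅
  cell(3,4) ab: {X2}  orig:{}
  cell(2,4) bab: {S}

Original NTs in T[2,4] deriving "bab": ["S"]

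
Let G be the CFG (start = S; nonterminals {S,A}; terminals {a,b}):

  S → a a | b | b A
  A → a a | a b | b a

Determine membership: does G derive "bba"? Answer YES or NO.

CNF form of G:
  S -> T0 T0 | T1 A | b
  A -> T0 T0 | T0 T1 | T1 T0
  T0 -> a
  T1 -> b

CYK fill:
  cell(0,0) b: {S,T1}  orig:{S}
  cell(1,1) b: {S,T1}  orig:{S}
  cell(2,2) a: {T0}  orig:{}
  cell(0,1) bb: ∅
  cell(1,2) ba: {A}
  cell(0,2) bba: {S}

S ∈ T[0,2] ⇒ YES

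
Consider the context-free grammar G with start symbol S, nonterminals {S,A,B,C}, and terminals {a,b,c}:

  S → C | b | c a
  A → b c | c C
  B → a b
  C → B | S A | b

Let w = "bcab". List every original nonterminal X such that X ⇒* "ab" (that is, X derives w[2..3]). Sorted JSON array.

CNF form of G:
  S -> S A | T1 T2 | T2 T0 | b
  A -> T0 T1 | T1 C
  B -> T2 T0
  C -> S A | T2 T0 | b
  T0 -> b
  T1 -> c
  T2 -> a

CYK table (by increasing span) (cells [i..j] with 2 ≤ i ≤ j ≤ 3 only):
  cell(2,2) a: {T2}  orig:{}
  cell(3,3) b: {C,S,T0}  orig:{C,S}
  cell(2,3) ab: {B,C,S}

Original NTs in T[2,3] deriving "ab": ["B", "C", "S"]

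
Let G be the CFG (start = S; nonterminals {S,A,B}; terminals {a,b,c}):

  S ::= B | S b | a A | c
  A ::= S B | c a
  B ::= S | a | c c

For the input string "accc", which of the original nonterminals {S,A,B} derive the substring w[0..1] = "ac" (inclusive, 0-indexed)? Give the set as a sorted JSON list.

Convert to CNF:
  S -> S T2 | T0 T0 | T1 A | a | c
  A -> S B | T0 T1
  B -> S T2 | T0 T0 | T1 A | a | c
  T0 -> c
  T1 -> a
  T2 -> b

CYK fill, restricted to cells inside w[0..1]:
  T[0,0] 'a' = {B,S,T1}  orig:{B,S}
  T[1,1] 'c' = {B,S,T0}  orig:{B,S}
  T[0,1] 'ac' = {A}

Original NTs in T[0,1] deriving "ac": ["A"]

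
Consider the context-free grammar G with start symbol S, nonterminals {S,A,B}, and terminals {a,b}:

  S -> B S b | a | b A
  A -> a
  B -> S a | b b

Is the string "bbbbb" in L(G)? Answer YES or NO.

CNF form of G:
  S -> B X2 | T1 A | a
  A -> a
  B -> S T0 | T1 T1
  T0 -> a
  T1 -> b
  X2 -> S T1

CYK table (by increasing span):
  cell(0,0) b: {T1}  orig:{}
  cell(1,1) b: {T1}  orig:{}
  cell(2,2) b: {T1}  orig:{}
  cell(3,3) b: {T1}  orig:{}
  cell(4,4) b: {T1}  orig:{}
  cell(0,1) bb: {B}
  cell(1,2) bb: {B}
  cell(2,3) bb: {B}
  cell(3,4) bb: {B}
  cell(0,2) bbb: ∅
  cell(1,3) bbb: ∅
  cell(2,4) bbb: ∅
  cell(0,3) bbbb: ∅
  cell(1,4) bbbb: ∅
  cell(0,4) bbbbb: ∅

S ∉ T[0,4] ⇒ NO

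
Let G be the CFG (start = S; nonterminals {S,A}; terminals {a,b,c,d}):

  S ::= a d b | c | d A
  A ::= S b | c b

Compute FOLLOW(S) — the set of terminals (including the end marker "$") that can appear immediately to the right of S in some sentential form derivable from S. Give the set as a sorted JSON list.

Compute FIRST by fixpoint:
round 1:
  A via A→c b: +{c}
  S via S→a d b: +{a}
  S via S→c: +{c}
  S via S→d A: +{d}
  FIRST(S)={a,c,d}  FIRST(A)={c}
round 2:
  A via A→S b: +{a,d}
  FIRST(S)={a,c,d}  FIRST(A)={a,c,d}
round 3: (no change)
  FIRST(S)={a,c,d}  FIRST(A)={a,c,d}

FOLLOW iteration:
FOLLOW(S) := {$}
[1]
  A→S b: FOLLOW(S) ⊇ FIRST(b) = {b}; new: +{b}
  S→d A: FOLLOW(A) ⊇ FOLLOW(S) ⊇ {$,b}; new: +{$,b}
  FOLLOW(S)={$,b}  FOLLOW(A)={$,b}
[2] — fixpoint
  FOLLOW(S)={$,b}  FOLLOW(A)={$,b}

FOLLOW(S) = ["$", "b"]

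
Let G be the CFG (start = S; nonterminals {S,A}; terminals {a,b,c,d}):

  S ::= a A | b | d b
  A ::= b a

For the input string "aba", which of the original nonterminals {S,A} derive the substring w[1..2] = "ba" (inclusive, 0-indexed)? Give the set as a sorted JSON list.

Convert to CNF:
  S -> T1 A | T2 T0 | b
  A -> T0 T1
  T0 -> b
  T1 -> a
  T2 -> d

Fill CYK table bottom-up — only the sub-triangle for w[1..2]:
  cell(1,1) b: {S,T0}  orig:{S}
  cell(2,2) a: {T1}  orig:{}
  cell(1,2) ba: {A}

Original NTs in T[1,2] deriving "ba": ["A"]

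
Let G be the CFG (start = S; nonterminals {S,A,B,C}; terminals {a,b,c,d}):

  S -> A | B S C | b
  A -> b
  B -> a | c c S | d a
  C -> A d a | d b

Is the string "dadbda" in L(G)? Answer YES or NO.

Convert to CNF:
  S -> B X6 | b
  A -> b
  B -> T0 X4 | T1 T2 | a
  C -> A X5 | T1 T3
  T0 -> c
  T1 -> d
  T2 -> a
  T3 -> b
  X4 -> T0 S
  X5 -> T1 T2
  X6 -> S C

CYK table (by increasing span):
  T[0,0] 'd' = {T1}  orig:{}
  T[1,1] 'a' = {B,T2}  orig:{B}
  T[2,2] 'd' = {T1}  orig:{}
  T[3,3] 'b' = {A,S,T3}  orig:{A,S}
  T[4,4] 'd' = {T1}  orig:{}
  T[5,5] 'a' = {B,T2}  orig:{B}
  T[0,1] 'da' = {B,X5}  orig:{B}
  T[1,2] 'ad' = ∅
  T[2,3] 'db' = {C}
  T[3,4] 'bd' = ∅
  T[4,5] 'da' = {B,X5}  orig:{B}
  T[0,2] 'dad' = ∅
  T[1,3] 'adb' = ∅
  T[2,4] 'dbd' = ∅
  T[3,5] 'bda' = {C}
  T[0,3] 'dadb' = ∅
  T[1,4] 'adbd' = ∅
  T[2,5] 'dbda' = ∅
  T[0,4] 'dadbd' = ∅
  T[1,5] 'adbda' = ∅
  T[0,5] 'dadbda' = ∅

S ∉ T[0,5] ⇒ NO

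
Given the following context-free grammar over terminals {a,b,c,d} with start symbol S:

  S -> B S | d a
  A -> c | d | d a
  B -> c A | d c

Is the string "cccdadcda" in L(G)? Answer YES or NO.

CNF form of G:
  S -> B S | T0 T1
  A -> T0 T1 | c | d
  B -> T0 T2 | T2 A
  T0 -> d
  T1 -> a
  T2 -> c

CYK fill:
  T[0,0] 'c' = {A,T2}  orig:{A}
  T[1,1] 'c' = {A,T2}  orig:{A}
  T[2,2] 'c' = {A,T2}  orig:{A}
  T[3,3] 'd' = {A,T0}  orig:{A}
  T[4,4] 'a' = {T1}  orig:{}
  T[5,5] 'd' = {A,T0}  orig:{A}
  T[6,6] 'c' = {A,T2}  orig:{A}
  T[7,7] 'd' = {A,T0}  orig:{A}
  T[8,8] 'a' = {T1}  orig:{}
  T[0,1] 'cc' = {B}
  T[1,2] 'cc' = {B}
  T[2,3] 'cd' = {B}
  T[3,4] 'da' = {A,S}
  T[4,5] 'ad' = ∅
  T[5,6] 'dc' = {B}
  T[6,7] 'cd' = {B}
  T[7,8] 'da' = {A,S}
  T[0,2] 'ccc' = ∅
  T[1,3] 'ccd' = ∅
  T[2,4] 'cda' = {B}
  T[3,5] 'dad' = ∅
  T[4,6] 'adc' = ∅
  T[5,7] 'dcd' = ∅
  T[6,8] 'cda' = {B}
  T[0,3] 'cccd' = ∅
  T[1,4] 'ccda' = {S}
  T[2,5] 'cdad' = ∅
  T[3,6] 'dadc' = ∅
  T[4,7] 'adcd' = ∅
  T[5,8] 'dcda' = {S}
  T[0,4] 'cccda' = ∅
  T[1,5] 'ccdad' = ∅
  T[2,6] 'cdadc' = ∅
  T[3,7] 'dadcd' = ∅
  T[4,8] 'adcda' = ∅
  T[0,5] 'cccdad' = ∅
  T[1,6] 'ccdadc' = ∅
  T[2,7] 'cdadcd' = ∅
  T[3,8] 'dadcda' = ∅
  T[0,6] 'cccdadc' = ∅
  T[1,7] 'ccdadcd' = ∅
  T[2,8] 'cdadcda' = {S}
  T[0,7] 'cccdadcd' = ∅
  T[1,8] 'ccdadcda' = ∅
  T[0,8] 'cccdadcda' = {S}

S ∈ T[0,8] ⇒ YES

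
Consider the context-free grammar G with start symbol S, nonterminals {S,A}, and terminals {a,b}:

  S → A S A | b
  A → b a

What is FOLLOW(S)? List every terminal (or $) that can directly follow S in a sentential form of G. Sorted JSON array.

FIRST sets, iterate to fixpoint:
iter 1:
  A via A→b a: +{b}
  S via S→A S A: +{b}
  FIRST[S]={b}  FIRST[A]={b}
iter 2: (stable)
  FIRST[S]={b}  FIRST[A]={b}

FOLLOW iteration:
FOLLOW(S) := {$}
[1]
  S→A S A: FOLLOW(A) ⊇ FIRST(S) = {b}; new: +{b}
  S→A S A: FOLLOW(S) ⊇ FIRST(A) = {b}; new: +{b}
  S→A S A: FOLLOW(A) ⊇ FOLLOW(S) ⊇ {$,b}; new: +{$}
  FOLLOW[S]={$,b}  FOLLOW[A]={$,b}
[2] (stable)
  FOLLOW[S]={$,b}  FOLLOW[A]={$,b}

FOLLOW(S) = ["$", "b"]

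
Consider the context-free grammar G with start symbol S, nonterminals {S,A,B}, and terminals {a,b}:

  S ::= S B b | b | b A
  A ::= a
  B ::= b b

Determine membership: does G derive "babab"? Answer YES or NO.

Convert to CNF:
  S -> S X1 | T0 A | b
  A -> a
  B -> T0 T0
  T0 -> b
  X1 -> B T0

CYK table (by increasing span):
  [0..0]={S,T0}  "b"  orig:{S}
  [1..1]={A}  "a"
  [2..2]={S,T0}  "b"  orig:{S}
  [3..3]={A}  "a"
  [4..4]={S,T0}  "b"  orig:{S}
  [0..1]={S}  "ba"
  [1..2]=∅  "ab"
  [2..3]={S}  "ba"
  [3..4]=∅  "ab"
  [0..2]=∅  "bab"
  [1..3]=∅  "aba"
  [2..4]=∅  "bab"
  [0..3]=∅  "baba"
  [1..4]=∅  "abab"
  [0..4]=∅  "babab"

S ∉ T[0,4] ⇒ NO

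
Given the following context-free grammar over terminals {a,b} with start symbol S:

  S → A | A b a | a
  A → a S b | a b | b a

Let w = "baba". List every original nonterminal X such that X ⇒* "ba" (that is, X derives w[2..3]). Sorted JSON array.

CNF form of G:
  S -> A X3 | T0 T1 | T0 X4 | T1 T0 | a
  A -> T0 T1 | T0 X2 | T1 T0
  T0 -> a
  T1 -> b
  X2 -> S T1
  X3 -> T1 T0
  X4 -> S T1

Fill CYK table bottom-up, restricted to cells inside w[2..3]:
  cell(2,2) b: {T1}  orig:{}
  cell(3,3) a: {S,T0}  orig:{S}
  cell(2,3) ba: {A,S,X3}  orig:{A,S}

Original NTs in T[2,3] deriving "ba": ["A", "S"]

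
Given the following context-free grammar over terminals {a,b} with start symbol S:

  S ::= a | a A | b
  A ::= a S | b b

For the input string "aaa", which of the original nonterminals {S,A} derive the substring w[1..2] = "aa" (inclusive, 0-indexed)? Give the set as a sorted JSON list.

CNF form of G:
  S -> T0 A | a | b
  A -> T0 S | T1 T1
  T0 -> a
  T1 -> b

Fill CYK table bottom-up — only the sub-triangle for w[1..2]:
  cell(1,1) a: {S,T0}  orig:{S}
  cell(2,2) a: {S,T0}  orig:{S}
  cell(1,2) aa: {A}

Original NTs in T[1,2] deriving "aa": ["A"]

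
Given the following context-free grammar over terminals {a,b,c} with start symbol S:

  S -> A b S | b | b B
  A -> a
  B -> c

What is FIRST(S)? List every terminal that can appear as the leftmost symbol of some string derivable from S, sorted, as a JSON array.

Compute FIRST by fixpoint:
pass 1:
  A via A→a: +{a}
  B via B→c: +{c}
  S via S→A b S: +{a}
  S via S→b: +{b}
  FIRST(S)={a,b}  FIRST(A)={a}  FIRST(B)={c}
pass 2: — fixpoint
  FIRST(S)={a,b}  FIRST(A)={a}  FIRST(B)={c}

FIRST(S) = ["a", "b"]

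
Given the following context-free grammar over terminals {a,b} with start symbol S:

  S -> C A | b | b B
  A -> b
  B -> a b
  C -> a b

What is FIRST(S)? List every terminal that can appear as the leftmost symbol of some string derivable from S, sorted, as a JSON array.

Compute FIRST by fixpoint:
round 1:
  A via A→b: +{b}
  B via B→a b: +{a}
  C via C→a b: +{a}
  S via S→C A: +{a}
  S via S→b: +{b}
  S: {a,b}  A: {b}  B: {a}  C: {a}
round 2: done
  S: {a,b}  A: {b}  B: {a}  C: {a}

FIRST(S) = ["a", "b"]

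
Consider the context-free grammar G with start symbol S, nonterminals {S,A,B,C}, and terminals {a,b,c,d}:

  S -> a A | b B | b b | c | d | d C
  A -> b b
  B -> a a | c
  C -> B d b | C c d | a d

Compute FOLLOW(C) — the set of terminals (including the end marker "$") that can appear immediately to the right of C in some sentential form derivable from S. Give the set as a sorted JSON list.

FIRST sets, iterate to fixpoint:
pass 1:
  A via A→b b: +{b}
  B via B→a a: +{a}
  B via B→c: +{c}
  C via C→B d b: +{a,c}
  S via S→a A: +{a}
  S via S→b B: +{b}
  S via S→c: +{c}
  S via S→d: +{d}
  FIRST[S]={a,b,c,d}  FIRST[A]={b}  FIRST[B]={a,c}  FIRST[C]={a,c}
pass 2: (no change)
  FIRST[S]={a,b,c,d}  FIRST[A]={b}  FIRST[B]={a,c}  FIRST[C]={a,c}

FOLLOW iteration:
initialize: $ ∈ FOLLOW(S)
[1]
  C→B d b: FOLLOW(B) ⊇ FIRST(d) = {d}; new: +{d}
  C→C c d: FOLLOW(C) ⊇ FIRST(c) = {c}; new: +{c}
  S→a A: FOLLOW(A) ⊇ FOLLOW(S) ⊇ {$}; new: +{$}
  S→b B: FOLLOW(B) ⊇ FOLLOW(S) ⊇ {$}; new: +{$}
  S→d C: FOLLOW(C) ⊇ FOLLOW(S) ⊇ {$}; new: +{$}
  FOLLOW[S]={$}  FOLLOW[A]={$}  FOLLOW[B]={$,d}  FOLLOW[C]={$,c}
[2] (stable)
  FOLLOW[S]={$}  FOLLOW[A]={$}  FOLLOW[B]={$,d}  FOLLOW[C]={$,c}

FOLLOW(C) = ["$", "c"]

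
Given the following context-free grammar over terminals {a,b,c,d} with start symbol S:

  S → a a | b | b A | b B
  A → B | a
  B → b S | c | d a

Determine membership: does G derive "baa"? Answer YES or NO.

Convert to CNF:
  S -> T0 A | T0 B | T2 T2 | b
  A -> T0 S | T1 T2 | a | c
  B -> T0 S | T1 T2 | c
  T0 -> b
  T1 -> d
  T2 -> a

CYK table (by increasing span):
  T[0,0] 'b' = {S,T0}  orig:{S}
  T[1,1] 'a' = {A,T2}  orig:{A}
  T[2,2] 'a' = {A,T2}  orig:{A}
  T[0,1] 'ba' = {S}
  T[1,2] 'aa' = {S}
  T[0,2] 'baa' = {A,B}

S ∉ T[0,2] ⇒ NO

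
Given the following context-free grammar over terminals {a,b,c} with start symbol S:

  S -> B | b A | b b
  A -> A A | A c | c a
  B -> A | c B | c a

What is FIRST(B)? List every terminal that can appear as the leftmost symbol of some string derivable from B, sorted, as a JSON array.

Compute FIRST by fixpoint:
iter 1:
  A via A→c a: +{c}
  B via B→A: +{c}
  S via S→B: +{c}
  S via S→b A: +{b}
  S: {b,c}  A: {c}  B: {c}
iter 2: — fixpoint
  S: {b,c}  A: {c}  B: {c}

FIRST(B) = ["c"]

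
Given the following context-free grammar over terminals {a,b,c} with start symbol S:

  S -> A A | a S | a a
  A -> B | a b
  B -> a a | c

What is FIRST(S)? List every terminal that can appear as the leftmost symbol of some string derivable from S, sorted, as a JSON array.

FIRST sets, iterate to fixpoint:
pass 1:
  A via A→a b: +{a}
  B via B→a a: +{a}
  B via B→c: +{c}
  S via S→A A: +{a}
  S: {a}  A: {a}  B: {a,c}
pass 2:
  A via A→B: +{c}
  S via S→A A: +{c}
  S: {a,c}  A: {a,c}  B: {a,c}
pass 3: (stable)
  S: {a,c}  A: {a,c}  B: {a,c}

FIRST(S) = ["a", "c"]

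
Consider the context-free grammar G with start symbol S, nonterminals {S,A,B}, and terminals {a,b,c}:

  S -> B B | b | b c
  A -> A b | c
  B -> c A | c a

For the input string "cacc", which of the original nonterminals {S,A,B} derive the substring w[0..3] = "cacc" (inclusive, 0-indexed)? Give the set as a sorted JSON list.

CNF form of G:
  S -> B B | T0 T1 | b
  A -> A T0 | c
  B -> T1 A | T1 T2
  T0 -> b
  T1 -> c
  T2 -> a

CYK fill, restricted to cells inside w[0..3]:
  [0..0]={A,T1}  "c"  orig:{A}
  [1..1]={T2}  "a"  orig:{}
  [2..2]={A,T1}  "c"  orig:{A}
  [3..3]={A,T1}  "c"  orig:{A}
  [0..1]={B}  "ca"
  [1..2]=∅  "ac"
  [2..3]={B}  "cc"
  [0..2]=∅  "cac"
  [1..3]=∅  "acc"
  [0..3]={S}  "cacc"

Original NTs in T[0,3] deriving "cacc": ["S"]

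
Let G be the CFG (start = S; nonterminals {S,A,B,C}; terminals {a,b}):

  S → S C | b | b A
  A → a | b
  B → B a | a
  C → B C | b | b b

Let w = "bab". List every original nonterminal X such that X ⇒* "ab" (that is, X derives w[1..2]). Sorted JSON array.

Convert to CNF:
  S -> S C | T1 A | b
  A -> a | b
  B -> B T0 | a
  C -> B C | T1 T1 | b
  T0 -> a
  T1 -> b

Fill CYK table bottom-up — only the sub-triangle for w[1..2]:
  T[1,1] 'a' = {A,B,T0}  orig:{A,B}
  T[2,2] 'b' = {A,C,S,T1}  orig:{A,C,S}
  T[1,2] 'ab' = {C}

Original NTs in T[1,2] deriving "ab": ["C"]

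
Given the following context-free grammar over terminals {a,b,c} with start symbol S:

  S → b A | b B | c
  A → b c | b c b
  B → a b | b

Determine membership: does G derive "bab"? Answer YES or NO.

CNF form of G:
  S -> T0 A | T0 B | c
  A -> T0 T1 | T0 X3
  B -> T2 T0 | b
  T0 -> b
  T1 -> c
  T2 -> a
  X3 -> T1 T0

CYK fill:
  T[0,0] 'b' = {B,T0}  orig:{B}
  T[1,1] 'a' = {T2}  orig:{}
  T[2,2] 'b' = {B,T0}  orig:{B}
  T[0,1] 'ba' = ∅
  T[1,2] 'ab' = {B}
  T[0,2] 'bab' = {S}

S ∈ T[0,2] ⇒ YES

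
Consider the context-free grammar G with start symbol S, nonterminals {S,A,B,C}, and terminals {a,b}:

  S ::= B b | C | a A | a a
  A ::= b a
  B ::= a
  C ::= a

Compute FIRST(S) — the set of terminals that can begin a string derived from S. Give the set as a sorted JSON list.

FIRST iteration:
iter 1:
  A via A→b a: +{b}
  B via B→a: +{a}
  C via C→a: +{a}
  S via S→B b: +{a}
  FIRST(S)={a}  FIRST(A)={b}  FIRST(B)={a}  FIRST(C)={a}
iter 2: done
  FIRST(S)={a}  FIRST(A)={b}  FIRST(B)={a}  FIRST(C)={a}

FIRST(S) = ["a"]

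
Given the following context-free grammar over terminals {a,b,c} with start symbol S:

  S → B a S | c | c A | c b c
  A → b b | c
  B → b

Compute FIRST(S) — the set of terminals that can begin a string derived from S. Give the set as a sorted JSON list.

FIRST sets, iterate to fixpoint:
round 1:
  A via A→b b: +{b}
  A via A→c: +{c}
  B via B→b: +{b}
  S via S→B a S: +{b}
  S via S→c: +{c}
  FIRST(S)={b,c}  FIRST(A)={b,c}  FIRST(B)={b}
round 2: (stable)
  FIRST(S)={b,c}  FIRST(A)={b,c}  FIRST(B)={b}

FIRST(S) = ["b", "c"]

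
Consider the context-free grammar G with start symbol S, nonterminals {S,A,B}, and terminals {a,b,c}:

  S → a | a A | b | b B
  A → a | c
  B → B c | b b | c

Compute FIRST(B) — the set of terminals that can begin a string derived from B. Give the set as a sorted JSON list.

Compute FIRST by fixpoint:
pass 1:
  A via A→a: +{a}
  A via A→c: +{c}
  B via B→b b: +{b}
  B via B→c: +{c}
  S via S→a: +{a}
  S via S→b: +{b}
  FIRST(S)={a,b}  FIRST(A)={a,c}  FIRST(B)={b,c}
pass 2: — fixpoint
  FIRST(S)={a,b}  FIRST(A)={a,c}  FIRST(B)={b,c}

FIRST(B) = ["b", "c"]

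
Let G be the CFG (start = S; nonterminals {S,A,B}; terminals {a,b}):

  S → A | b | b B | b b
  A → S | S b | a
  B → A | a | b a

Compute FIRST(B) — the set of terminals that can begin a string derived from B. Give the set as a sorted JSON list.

FIRST sets, iterate to fixpoint:
pass 1:
  A via A→a: +{a}
  B via B→A: +{a}
  B via B→b a: +{b}
  S via S→A: +{a}
  S via S→b: +{b}
  FIRST(S)={a,b}  FIRST(A)={a}  FIRST(B)={a,b}
pass 2:
  A via A→S: +{b}
  FIRST(S)={a,b}  FIRST(A)={a,b}  FIRST(B)={a,b}
pass 3: (stable)
  FIRST(S)={a,b}  FIRST(A)={a,b}  FIRST(B)={a,b}

FIRST(B) = ["a", "b"]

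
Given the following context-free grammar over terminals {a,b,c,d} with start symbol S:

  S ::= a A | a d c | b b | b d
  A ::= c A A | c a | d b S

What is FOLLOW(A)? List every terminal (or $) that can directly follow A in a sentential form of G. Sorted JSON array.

FIRST sets, iterate to fixpoint:
round 1:
  A via A→c A A: +{c}
  A via A→d b S: +{d}
  S via S→a A: +{a}
  S via S→b b: +{b}
  FIRST(S)={a,b}  FIRST(A)={c,d}
round 2: — fixpoint
  FIRST(S)={a,b}  FIRST(A)={c,d}

FOLLOW sets:
seed FOLLOW(S) with $
iter 1:
  A→c A A: FOLLOW(A) ⊇ FIRST(A) = {c,d}; new: +{c,d}
  A→d b S: FOLLOW(S) ⊇ FOLLOW(A) ⊇ {c,d}; new: +{c,d}
  S→a A: FOLLOW(A) ⊇ FOLLOW(S) ⊇ {$,c,d}; new: +{$}
  FOLLOW[S]={$,c,d}  FOLLOW[A]={$,c,d}
iter 2: done
  FOLLOW[S]={$,c,d}  FOLLOW[A]={$,c,d}

FOLLOW(A) = ["$", "c", "d"]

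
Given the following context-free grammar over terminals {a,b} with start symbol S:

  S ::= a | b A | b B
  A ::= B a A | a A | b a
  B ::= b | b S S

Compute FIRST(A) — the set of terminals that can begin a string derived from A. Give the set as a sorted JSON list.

FIRST iteration:
iter 1:
  A via A→a A: +{a}
  A via A→b a: +{b}
  B via B→b: +{b}
  S via S→a: +{a}
  S via S→b A: +{b}
  FIRST[S]={a,b}  FIRST[A]={a,b}  FIRST[B]={b}
iter 2: — fixpoint
  FIRST[S]={a,b}  FIRST[A]={a,b}  FIRST[B]={b}

FIRST(A) = ["a", "b"]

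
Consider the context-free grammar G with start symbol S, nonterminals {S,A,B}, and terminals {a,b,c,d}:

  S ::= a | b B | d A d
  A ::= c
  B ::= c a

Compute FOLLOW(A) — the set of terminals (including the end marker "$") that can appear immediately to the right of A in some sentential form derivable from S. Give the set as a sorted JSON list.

FIRST iteration:
pass 1:
  A via A→c: +{c}
  B via B→c a: +{c}
  S via S→a: +{a}
  S via S→b B: +{b}
  S via S→d A d: +{d}
  FIRST(S)={a,b,d}  FIRST(A)={c}  FIRST(B)={c}
pass 2: done
  FIRST(S)={a,b,d}  FIRST(A)={c}  FIRST(B)={c}

FOLLOW sets:
FOLLOW(S) := {$}
[1]
  S→b B: FOLLOW(B) ⊇ FOLLOW(S) ⊇ {$}; new: +{$}
  S→d A d: FOLLOW(A) ⊇ FIRST(d) = {d}; new: +{d}
  S: {$}  A: {d}  B: {$}
[2] (stable)
  S: {$}  A: {d}  B: {$}

FOLLOW(A) = ["d"]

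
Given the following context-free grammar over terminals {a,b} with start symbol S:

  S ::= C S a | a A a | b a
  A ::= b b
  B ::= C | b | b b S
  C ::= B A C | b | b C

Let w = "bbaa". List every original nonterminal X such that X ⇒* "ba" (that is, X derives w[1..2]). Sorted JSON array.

Convert to CNF:
  S -> C X5 | T0 T1 | T1 X6
  A -> T0 T0
  B -> B X2 | T0 C | T0 X3 | b
  C -> B X4 | T0 C | b
  T0 -> b
  T1 -> a
  X2 -> A C
  X3 -> T0 S
  X4 -> A C
  X5 -> S T1
  X6 -> A T1

CYK fill — only the sub-triangle for w[1..2]:
  T[1,1] 'b' = {B,C,T0}  orig:{B,C}
  T[2,2] 'a' = {T1}  orig:{}
  T[1,2] 'ba' = {S}

Original NTs in T[1,2] deriving "ba": ["S"]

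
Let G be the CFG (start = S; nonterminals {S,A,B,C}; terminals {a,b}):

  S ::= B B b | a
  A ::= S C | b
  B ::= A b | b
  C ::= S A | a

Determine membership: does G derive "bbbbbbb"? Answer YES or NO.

Convert to CNF:
  S -> B X1 | a
  A -> S C | b
  B -> A T0 | b
  C -> S A | a
  T0 -> b
  X1 -> B T0

Fill CYK table bottom-up:
  cell(0,0) b: {A,B,T0}  orig:{A,B}
  cell(1,1) b: {A,B,T0}  orig:{A,B}
  cell(2,2) b: {A,B,T0}  orig:{A,B}
  cell(3,3) b: {A,B,T0}  orig:{A,B}
  cell(4,4) b: {A,B,T0}  orig:{A,B}
  cell(5,5) b: {A,B,T0}  orig:{A,B}
  cell(6,6) b: {A,B,T0}  orig:{A,B}
  cell(0,1) bb: {B,X1}  orig:{B}
  cell(1,2) bb: {B,X1}  orig:{B}
  cell(2,3) bb: {B,X1}  orig:{B}
  cell(3,4) bb: {B,X1}  orig:{B}
  cell(4,5) bb: {B,X1}  orig:{B}
  cell(5,6) bb: {B,X1}  orig:{B}
  cell(0,2) bbb: {S,X1}  orig:{S}
  cell(1,3) bbb: {S,X1}  orig:{S}
  cell(2,4) bbb: {S,X1}  orig:{S}
  cell(3,5) bbb: {S,X1}  orig:{S}
  cell(4,6) bbb: {S,X1}  orig:{S}
  cell(0,3) bbbb: {C,S}
  cell(1,4) bbbb: {C,S}
  cell(2,5) bbbb: {C,S}
  cell(3,6) bbbb: {C,S}
  cell(0,4) bbbbb: {C,S}
  cell(1,5) bbbbb: {C,S}
  cell(2,6) bbbbb: {C,S}
  cell(0,5) bbbbbb: {C}
  cell(1,6) bbbbbb: {C}
  cell(0,6) bbbbbbb: {A}

S ∉ T[0,6] ⇒ NO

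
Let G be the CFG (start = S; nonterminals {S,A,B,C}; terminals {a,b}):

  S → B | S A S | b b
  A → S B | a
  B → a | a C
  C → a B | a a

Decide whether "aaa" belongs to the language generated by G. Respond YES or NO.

Convert to CNF:
  S -> S X2 | T0 C | T1 T1 | a
  A -> S B | a
  B -> T0 C | a
  C -> T0 B | T0 T0
  T0 -> a
  T1 -> b
  X2 -> A S

Fill CYK table bottom-up:
  T[0,0] 'a' = {A,B,S,T0}  orig:{A,B,S}
  T[1,1] 'a' = {A,B,S,T0}  orig:{A,B,S}
  T[2,2] 'a' = {A,B,S,T0}  orig:{A,B,S}
  T[0,1] 'aa' = {A,C,X2}  orig:{A,C}
  T[1,2] 'aa' = {A,C,X2}  orig:{A,C}
  T[0,2] 'aaa' = {B,S,X2}  orig:{B,S}

S ∈ T[0,2] ⇒ YES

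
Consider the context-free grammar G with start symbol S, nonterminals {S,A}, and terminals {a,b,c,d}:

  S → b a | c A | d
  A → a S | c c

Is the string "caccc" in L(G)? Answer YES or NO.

CNF form of G:
  S -> T1 A | T2 T0 | d
  A -> T0 S | T1 T1
  T0 -> a
  T1 -> c
  T2 -> b

CYK table (by increasing span):
  T[0,0] 'c' = {T1}  orig:{}
  T[1,1] 'a' = {T0}  orig:{}
  T[2,2] 'c' = {T1}  orig:{}
  T[3,3] 'c' = {T1}  orig:{}
  T[4,4] 'c' = {T1}  orig:{}
  T[0,1] 'ca' = ∅
  T[1,2] 'ac' = ∅
  T[2,3] 'cc' = {A}
  T[3,4] 'cc' = {A}
  T[0,2] 'cac' = ∅
  T[1,3] 'acc' = ∅
  T[2,4] 'ccc' = {S}
  T[0,3] 'cacc' = ∅
  T[1,4] 'accc' = {A}
  T[0,4] 'caccc' = {S}

S ∈ T[0,4] ⇒ YES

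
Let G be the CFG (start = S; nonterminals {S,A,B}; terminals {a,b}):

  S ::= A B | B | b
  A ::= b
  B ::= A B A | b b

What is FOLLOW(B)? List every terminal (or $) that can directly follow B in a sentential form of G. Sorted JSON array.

FIRST iteration:
round 1:
  A via A→b: +{b}
  B via B→A B A: +{b}
  S via S→A B: +{b}
  FIRST[S]={b}  FIRST[A]={b}  FIRST[B]={b}
round 2: done
  FIRST[S]={b}  FIRST[A]={b}  FIRST[B]={b}

FOLLOW iteration:
seed FOLLOW(S) with $
pass 1:
  B→A B A: FOLLOW(A) ⊇ FIRST(B) = {b}; new: +{b}
  B→A B A: FOLLOW(B) ⊇ FIRST(A) = {b}; new: +{b}
  S→A B: FOLLOW(B) ⊇ FOLLOW(S) ⊇ {$}; new: +{$}
  S: {$}  A: {b}  B: {$,b}
pass 2:
  B→A B A: FOLLOW(A) ⊇ FOLLOW(B) ⊇ {$,b}; new: +{$}
  S: {$}  A: {$,b}  B: {$,b}
pass 3: — fixpoint
  S: {$}  A: {$,b}  B: {$,b}

FOLLOW(B) = ["$", "b"]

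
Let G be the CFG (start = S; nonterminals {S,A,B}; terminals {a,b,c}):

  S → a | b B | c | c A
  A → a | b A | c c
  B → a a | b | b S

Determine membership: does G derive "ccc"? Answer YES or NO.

Convert to CNF:
  S -> T0 B | T1 A | a | c
  A -> T0 A | T1 T1 | a
  B -> T0 S | T2 T2 | b
  T0 -> b
  T1 -> c
  T2 -> a

CYK fill:
  cell(0,0) c: {S,T1}  orig:{S}
  cell(1,1) c: {S,T1}  orig:{S}
  cell(2,2) c: {S,T1}  orig:{S}
  cell(0,1) cc: {A}
  cell(1,2) cc: {A}
  cell(0,2) ccc: {S}

S ∈ T[0,2] ⇒ YES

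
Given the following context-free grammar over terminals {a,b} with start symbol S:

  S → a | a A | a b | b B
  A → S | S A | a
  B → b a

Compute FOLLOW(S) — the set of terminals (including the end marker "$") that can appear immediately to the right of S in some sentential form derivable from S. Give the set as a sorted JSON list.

Compute FIRST by fixpoint:
pass 1:
  A via A→a: +{a}
  B via B→b a: +{b}
  S via S→a: +{a}
  S via S→b B: +{b}
  S: {a,b}  A: {a}  B: {b}
pass 2:
  A via A→S: +{b}
  S: {a,b}  A: {a,b}  B: {b}
pass 3: — fixpoint
  S: {a,b}  A: {a,b}  B: {b}

FOLLOW sets:
seed FOLLOW(S) with $
round 1:
  A→S A: FOLLOW(S) ⊇ FIRST(A) = {a,b}; new: +{a,b}
  S→a A: FOLLOW(A) ⊇ FOLLOW(S) ⊇ {$,a,b}; new: +{$,a,b}
  S→b B: FOLLOW(B) ⊇ FOLLOW(S) ⊇ {$,a,b}; new: +{$,a,b}
  S: {$,a,b}  A: {$,a,b}  B: {$,a,b}
round 2: — fixpoint
  S: {$,a,b}  A: {$,a,b}  B: {$,a,b}

FOLLOW(S) = ["$", "a", "b"]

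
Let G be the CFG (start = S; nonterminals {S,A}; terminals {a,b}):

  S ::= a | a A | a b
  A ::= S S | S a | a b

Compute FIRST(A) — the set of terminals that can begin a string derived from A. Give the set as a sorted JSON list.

Compute FIRST by fixpoint:
[1]
  A via A→a b: +{a}
  S via S→a: +{a}
  S: {a}  A: {a}
[2] (no change)
  S: {a}  A: {a}

FIRST(A) = ["a"]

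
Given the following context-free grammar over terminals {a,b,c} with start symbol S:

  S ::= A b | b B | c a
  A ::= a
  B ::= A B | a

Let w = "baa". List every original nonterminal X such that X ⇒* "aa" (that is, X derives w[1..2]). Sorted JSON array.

CNF form of G:
  S -> A T0 | T0 B | T1 T2
  A -> a
  B -> A B | a
  T0 -> b
  T1 -> c
  T2 -> a

Fill CYK table bottom-up — only the sub-triangle for w[1..2]:
  [1..1]={A,B,T2}  "a"  orig:{A,B}
  [2..2]={A,B,T2}  "a"  orig:{A,B}
  [1..2]={B}  "aa"

Original NTs in T[1,2] deriving "aa": ["B"]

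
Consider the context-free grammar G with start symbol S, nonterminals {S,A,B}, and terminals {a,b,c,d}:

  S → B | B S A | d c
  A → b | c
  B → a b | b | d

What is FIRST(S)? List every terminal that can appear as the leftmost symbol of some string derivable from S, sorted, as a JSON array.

FIRST sets, iterate to fixpoint:
iter 1:
  A via A→b: +{b}
  A via A→c: +{c}
  B via B→a b: +{a}
  B via B→b: +{b}
  B via B→d: +{d}
  S via S→B: +{a,b,d}
  FIRST[S]={a,b,d}  FIRST[A]={b,c}  FIRST[B]={a,b,d}
iter 2: done
  FIRST[S]={a,b,d}  FIRST[A]={b,c}  FIRST[B]={a,b,d}

FIRST(S) = ["a", "b", "d"]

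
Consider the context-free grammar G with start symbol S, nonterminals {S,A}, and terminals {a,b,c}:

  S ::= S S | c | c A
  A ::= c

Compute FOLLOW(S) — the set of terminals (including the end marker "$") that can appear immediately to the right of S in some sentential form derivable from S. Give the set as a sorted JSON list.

FIRST sets, iterate to fixpoint:
[1]
  A via A→c: +{c}
  S via S→c: +{c}
  S: {c}  A: {c}
[2] (no change)
  S: {c}  A: {c}

FOLLOW iteration:
FOLLOW(S) := {$}
[1]
  S→S S: FOLLOW(S) ⊇ FIRST(S) = {c}; new: +{c}
  S→c A: FOLLOW(A) ⊇ FOLLOW(S) ⊇ {$,c}; new: +{$,c}
  S: {$,c}  A: {$,c}
[2] (stable)
  S: {$,c}  A: {$,c}

FOLLOW(S) = ["$", "c"]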